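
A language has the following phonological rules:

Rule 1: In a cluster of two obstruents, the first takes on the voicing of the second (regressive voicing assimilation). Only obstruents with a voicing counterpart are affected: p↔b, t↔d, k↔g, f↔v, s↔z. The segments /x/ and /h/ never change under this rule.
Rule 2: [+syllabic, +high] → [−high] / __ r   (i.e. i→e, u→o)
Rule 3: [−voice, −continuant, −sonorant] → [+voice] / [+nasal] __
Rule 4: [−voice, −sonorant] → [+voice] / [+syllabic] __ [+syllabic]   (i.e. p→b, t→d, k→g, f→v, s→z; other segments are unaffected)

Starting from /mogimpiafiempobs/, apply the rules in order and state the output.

Rule 1 (regressive voicing assimilation): /b/ precedes the voiceless obstruent /s/, so it devoices to [p] by assimilation. /mogimpiafiempobs/ → mogimpiafiempops.
Rule 2 (pre-rhotic lowering): no segment meets the environment; /mogimpiafiempops/ is unchanged.
Rule 3 (post-nasal voicing): /p/ is a voiceless stop immediately after the nasal /m/, so it voices to [b]. /p/ is a voiceless stop immediately after the nasal /m/, so it voices to [b]. /mogimpiafiempops/ → mogimbiafiembops.
Rule 4 (intervocalic voicing): /f/ is a voiceless obstruent between vowels /a/ and /i/, so it voices to [v]. /mogimbiafiembops/ → mogimbiaviembops.

mogimbiaviembops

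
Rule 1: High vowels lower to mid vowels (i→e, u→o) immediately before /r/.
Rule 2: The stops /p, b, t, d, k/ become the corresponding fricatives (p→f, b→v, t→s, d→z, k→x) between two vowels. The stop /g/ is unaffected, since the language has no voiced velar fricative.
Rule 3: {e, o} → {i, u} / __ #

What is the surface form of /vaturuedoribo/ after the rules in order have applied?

Rule 1 (pre-rhotic lowering): /u/ is a high vowel immediately before /r/, so it lowers to [o]. /vaturuedoribo/ → vatoruedoribo.
Rule 2 (intervocalic spirantization): /t/ is a stop between vowels /a/ and /o/, so it spirantizes to the fricative [s]. /d/ is a stop between vowels /e/ and /o/, so it spirantizes to the fricative [z]. /b/ is a stop between vowels /i/ and /o/, so it spirantizes to the fricative [v]. /vatoruedoribo/ → vasoruezorivo.
Rule 3 (final vowel raising): /o/ is a mid vowel in word-final position, so it raises to [u]. /vasoruezorivo/ → vasoruezorivu.

vasoruezorivu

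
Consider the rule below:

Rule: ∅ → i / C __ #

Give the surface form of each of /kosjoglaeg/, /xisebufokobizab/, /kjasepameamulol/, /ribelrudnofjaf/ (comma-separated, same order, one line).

kosjoglaegi, xisebufokobizabi, kjasepameamuloli, ribelrudnofjafi

/kosjoglaeg/: the form ends in the consonant /g/, so [i] is inserted word-finally. → [kosjoglaegi].
/xisebufokobizab/: the form ends in the consonant /b/, so [i] is inserted word-finally. → [xisebufokobizabi].
/kjasepameamulol/: the form ends in the consonant /l/, so [i] is inserted word-finally. → [kjasepameamuloli].
/ribelrudnofjaf/: the form ends in the consonant /f/, so [i] is inserted word-finally. → [ribelrudnofjafi].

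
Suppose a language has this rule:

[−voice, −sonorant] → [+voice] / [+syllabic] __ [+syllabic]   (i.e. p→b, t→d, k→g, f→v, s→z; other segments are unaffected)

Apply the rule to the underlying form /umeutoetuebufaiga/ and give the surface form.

umeudoeduebuvaiga

/t/ is a voiceless obstruent between vowels /u/ and /o/, so it voices to [d].
/t/ is a voiceless obstruent between vowels /e/ and /u/, so it voices to [d].
/f/ is a voiceless obstruent between vowels /u/ and /a/, so it voices to [v].
Surface form: [umeudoeduebuvaiga].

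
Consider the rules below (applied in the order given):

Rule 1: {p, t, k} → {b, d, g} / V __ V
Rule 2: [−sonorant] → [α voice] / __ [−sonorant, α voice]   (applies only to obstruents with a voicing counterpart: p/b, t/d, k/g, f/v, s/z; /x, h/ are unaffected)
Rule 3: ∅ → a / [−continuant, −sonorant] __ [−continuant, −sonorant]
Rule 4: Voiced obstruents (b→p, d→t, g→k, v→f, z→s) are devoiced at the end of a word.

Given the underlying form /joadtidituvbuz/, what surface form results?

Rule 1 (intervocalic voicing): /t/ is a voiceless stop between vowels /i/ and /u/, so it voices to [d]. /joadtidituvbuz/ → joadtididuvbuz.
Rule 2 (regressive voicing assimilation): /d/ precedes the voiceless obstruent /t/, so it devoices to [t] by assimilation. /joadtididuvbuz/ → joattididuvbuz.
Rule 3 (stop-cluster a-epenthesis): /t/ and /t/ form a stop–stop cluster, so [a] is inserted between them. /joattididuvbuz/ → joatatididuvbuz.
Rule 4 (final devoicing): /z/ is a voiced obstruent in word-final position, so it devoices to [s]. /joatatididuvbuz/ → joatatididuvbus.

joatatididuvbus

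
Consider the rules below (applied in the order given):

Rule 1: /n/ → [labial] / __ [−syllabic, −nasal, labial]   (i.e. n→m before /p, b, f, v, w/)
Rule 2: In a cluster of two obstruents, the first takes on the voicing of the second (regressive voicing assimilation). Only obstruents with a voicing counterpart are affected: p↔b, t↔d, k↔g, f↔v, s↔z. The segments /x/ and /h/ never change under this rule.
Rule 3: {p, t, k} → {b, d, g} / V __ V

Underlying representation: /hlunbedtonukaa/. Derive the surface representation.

Rule 1 (nasal place assimilation): /n/ precedes the labial consonant /b/, so it assimilates in place to [m]. /hlunbedtonukaa/ → hlumbedtonukaa.
Rule 2 (regressive voicing assimilation): /d/ precedes the voiceless obstruent /t/, so it devoices to [t] by assimilation. /hlumbedtonukaa/ → hlumbettonukaa.
Rule 3 (intervocalic voicing): /k/ is a voiceless stop between vowels /u/ and /a/, so it voices to [g]. /hlumbettonukaa/ → hlumbettonugaa.

hlumbettonugaa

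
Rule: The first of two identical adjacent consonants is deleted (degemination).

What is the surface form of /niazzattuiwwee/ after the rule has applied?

/zz/ is a geminate; the first /z/ deletes.
/tt/ is a geminate; the first /t/ deletes.
/ww/ is a geminate; the first /w/ deletes.
Surface form: [niazatuiwee].

niazatuiwee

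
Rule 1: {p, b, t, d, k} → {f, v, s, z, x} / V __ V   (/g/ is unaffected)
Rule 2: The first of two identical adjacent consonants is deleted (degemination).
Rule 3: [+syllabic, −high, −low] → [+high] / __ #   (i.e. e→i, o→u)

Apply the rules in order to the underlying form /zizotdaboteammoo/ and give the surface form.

Rule 1 (intervocalic spirantization): /b/ is a stop between vowels /a/ and /o/, so it spirantizes to the fricative [v]. /t/ is a stop between vowels /o/ and /e/, so it spirantizes to the fricative [s]. /zizotdaboteammoo/ → zizotdavoseammoo.
Rule 2 (degemination): /mm/ is a geminate; the first /m/ deletes. /zizotdavoseammoo/ → zizotdavoseamoo.
Rule 3 (final vowel raising): /o/ is a mid vowel in word-final position, so it raises to [u]. /zizotdavoseamoo/ → zizotdavoseamou.

zizotdavoseamou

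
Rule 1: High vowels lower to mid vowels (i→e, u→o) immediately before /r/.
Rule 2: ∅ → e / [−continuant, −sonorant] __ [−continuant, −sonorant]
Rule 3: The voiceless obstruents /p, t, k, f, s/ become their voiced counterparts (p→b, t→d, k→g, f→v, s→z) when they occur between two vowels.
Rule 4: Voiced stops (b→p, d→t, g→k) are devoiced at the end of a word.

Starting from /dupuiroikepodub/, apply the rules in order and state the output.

dubueroigebodup

Rule 1 (pre-rhotic lowering): /i/ is a high vowel immediately before /r/, so it lowers to [e]. /dupuiroikepodub/ → dupueroikepodub.
Rule 2 (stop-cluster e-epenthesis): no segment meets the environment; /dupueroikepodub/ is unchanged.
Rule 3 (intervocalic voicing): /p/ is a voiceless obstruent between vowels /u/ and /u/, so it voices to [b]. /k/ is a voiceless obstruent between vowels /i/ and /e/, so it voices to [g]. /p/ is a voiceless obstruent between vowels /e/ and /o/, so it voices to [b]. /dupueroikepodub/ → dubueroigebodub.
Rule 4 (final devoicing): /b/ is a voiced stop in word-final position, so it devoices to [p]. /dubueroigebodub/ → dubueroigebodup.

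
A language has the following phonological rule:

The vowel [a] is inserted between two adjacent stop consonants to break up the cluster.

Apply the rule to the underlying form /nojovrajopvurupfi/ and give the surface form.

No segment of /nojovrajopvurupfi/ meets the structural description of the rule, so the form surfaces unchanged.

nojovrajopvurupfi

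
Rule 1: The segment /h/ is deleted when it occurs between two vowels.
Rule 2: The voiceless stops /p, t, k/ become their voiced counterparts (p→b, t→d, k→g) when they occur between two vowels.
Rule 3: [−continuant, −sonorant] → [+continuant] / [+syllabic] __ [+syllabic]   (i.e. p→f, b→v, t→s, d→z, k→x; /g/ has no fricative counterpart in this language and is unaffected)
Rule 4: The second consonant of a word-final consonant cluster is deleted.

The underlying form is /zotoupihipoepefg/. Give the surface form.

zozouviivoevef

Rule 1 (intervocalic h-deletion): /h/ occurs between vowels /i/ and /i/, so it deletes. /zotoupihipoepefg/ → zotoupiipoepefg.
Rule 2 (intervocalic voicing): /t/ is a voiceless stop between vowels /o/ and /o/, so it voices to [d]. /p/ is a voiceless stop between vowels /u/ and /i/, so it voices to [b]. /p/ is a voiceless stop between vowels /i/ and /o/, so it voices to [b]. /p/ is a voiceless stop between vowels /e/ and /e/, so it voices to [b]. /zotoupiipoepefg/ → zodoubiiboebefg.
Rule 3 (intervocalic spirantization): /d/ is a stop between vowels /o/ and /o/, so it spirantizes to the fricative [z]. /b/ is a stop between vowels /u/ and /i/, so it spirantizes to the fricative [v]. /b/ is a stop between vowels /i/ and /o/, so it spirantizes to the fricative [v]. /b/ is a stop between vowels /e/ and /e/, so it spirantizes to the fricative [v]. /zodoubiiboebefg/ → zozouviivoevefg.
Rule 4 (final cluster simplification): /g/ is the second consonant of a word-final cluster /fg/, so it deletes. /zozouviivoevefg/ → zozouviivoevef.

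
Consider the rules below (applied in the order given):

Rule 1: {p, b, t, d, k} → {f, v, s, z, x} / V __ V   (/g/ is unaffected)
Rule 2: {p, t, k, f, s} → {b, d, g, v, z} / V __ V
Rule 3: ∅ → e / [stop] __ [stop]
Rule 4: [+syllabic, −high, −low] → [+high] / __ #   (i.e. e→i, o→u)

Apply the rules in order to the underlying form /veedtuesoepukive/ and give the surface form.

Rule 1 (intervocalic spirantization): /p/ is a stop between vowels /e/ and /u/, so it spirantizes to the fricative [f]. /k/ is a stop between vowels /u/ and /i/, so it spirantizes to the fricative [x]. /veedtuesoepukive/ → veedtuesoefuxive.
Rule 2 (intervocalic voicing): /s/ is a voiceless obstruent between vowels /e/ and /o/, so it voices to [z]. /f/ is a voiceless obstruent between vowels /e/ and /u/, so it voices to [v]. /veedtuesoefuxive/ → veedtuezoevuxive.
Rule 3 (stop-cluster e-epenthesis): /d/ and /t/ form a stop–stop cluster, so [e] is inserted between them. /veedtuezoevuxive/ → veedetuezoevuxive.
Rule 4 (final vowel raising): /e/ is a mid vowel in word-final position, so it raises to [i]. /veedetuezoevuxive/ → veedetuezoevuxivi.

veedetuezoevuxivi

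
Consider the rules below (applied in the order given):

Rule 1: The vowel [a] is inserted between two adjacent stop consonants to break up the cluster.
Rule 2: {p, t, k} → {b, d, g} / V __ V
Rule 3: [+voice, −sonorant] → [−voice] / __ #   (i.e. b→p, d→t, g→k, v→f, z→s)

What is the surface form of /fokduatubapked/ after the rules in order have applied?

fogaduadubabaget

Rule 1 (stop-cluster a-epenthesis): /k/ and /d/ form a stop–stop cluster, so [a] is inserted between them. /p/ and /k/ form a stop–stop cluster, so [a] is inserted between them. /fokduatubapked/ → fokaduatubapaked.
Rule 2 (intervocalic voicing): /k/ is a voiceless stop between vowels /o/ and /a/, so it voices to [g]. /t/ is a voiceless stop between vowels /a/ and /u/, so it voices to [d]. /p/ is a voiceless stop between vowels /a/ and /a/, so it voices to [b]. /k/ is a voiceless stop between vowels /a/ and /e/, so it voices to [g]. /fokaduatubapaked/ → fogaduadubabaged.
Rule 3 (final devoicing): /d/ is a voiced obstruent in word-final position, so it devoices to [t]. /fogaduadubabaged/ → fogaduadubabaget.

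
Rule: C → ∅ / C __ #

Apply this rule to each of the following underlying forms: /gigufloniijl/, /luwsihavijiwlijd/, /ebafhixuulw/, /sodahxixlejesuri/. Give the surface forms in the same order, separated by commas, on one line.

gigufloniij, luwsihavijiwlij, ebafhixuul, sodahxixlejesuri

/gigufloniijl/: /l/ is the second consonant of a word-final cluster /jl/, so it deletes. → [gigufloniij].
/luwsihavijiwlijd/: /d/ is the second consonant of a word-final cluster /jd/, so it deletes. → [luwsihavijiwlij].
/ebafhixuulw/: /w/ is the second consonant of a word-final cluster /lw/, so it deletes. → [ebafhixuul].
/sodahxixlejesuri/: the rule's environment is not met; surfaces unchanged as [sodahxixlejesuri].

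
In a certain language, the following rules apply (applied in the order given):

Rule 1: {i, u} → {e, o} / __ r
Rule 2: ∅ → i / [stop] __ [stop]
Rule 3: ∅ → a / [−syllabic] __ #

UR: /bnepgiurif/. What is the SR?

bnepigiorifa

Rule 1 (pre-rhotic lowering): /u/ is a high vowel immediately before /r/, so it lowers to [o]. /bnepgiurif/ → bnepgiorif.
Rule 2 (stop-cluster i-epenthesis): /p/ and /g/ form a stop–stop cluster, so [i] is inserted between them. /bnepgiorif/ → bnepigiorif.
Rule 3 (final a-epenthesis): the form ends in the consonant /f/, so [a] is inserted word-finally. /bnepigiorif/ → bnepigiorifa.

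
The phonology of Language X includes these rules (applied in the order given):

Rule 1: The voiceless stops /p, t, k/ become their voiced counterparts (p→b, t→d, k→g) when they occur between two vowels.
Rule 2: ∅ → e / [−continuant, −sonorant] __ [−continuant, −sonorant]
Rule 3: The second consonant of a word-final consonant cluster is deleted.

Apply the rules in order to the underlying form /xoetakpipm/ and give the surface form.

Rule 1 (intervocalic voicing): /t/ is a voiceless stop between vowels /e/ and /a/, so it voices to [d]. /xoetakpipm/ → xoedakpipm.
Rule 2 (stop-cluster e-epenthesis): /k/ and /p/ form a stop–stop cluster, so [e] is inserted between them. /xoedakpipm/ → xoedakepipm.
Rule 3 (final cluster simplification): /m/ is the second consonant of a word-final cluster /pm/, so it deletes. /xoedakepipm/ → xoedakepip.

xoedakepip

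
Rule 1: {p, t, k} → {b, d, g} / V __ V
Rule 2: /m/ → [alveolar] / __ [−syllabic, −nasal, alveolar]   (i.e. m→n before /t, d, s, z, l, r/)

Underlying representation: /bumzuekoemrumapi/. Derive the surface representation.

Rule 1 (intervocalic voicing): /k/ is a voiceless stop between vowels /e/ and /o/, so it voices to [g]. /p/ is a voiceless stop between vowels /a/ and /i/, so it voices to [b]. /bumzuekoemrumapi/ → bumzuegoemrumabi.
Rule 2 (nasal place assimilation): /m/ precedes the alveolar consonant /z/, so it assimilates in place to [n]. /m/ precedes the alveolar consonant /r/, so it assimilates in place to [n]. /bumzuegoemrumabi/ → bunzuegoenrumabi.

bunzuegoenrumabi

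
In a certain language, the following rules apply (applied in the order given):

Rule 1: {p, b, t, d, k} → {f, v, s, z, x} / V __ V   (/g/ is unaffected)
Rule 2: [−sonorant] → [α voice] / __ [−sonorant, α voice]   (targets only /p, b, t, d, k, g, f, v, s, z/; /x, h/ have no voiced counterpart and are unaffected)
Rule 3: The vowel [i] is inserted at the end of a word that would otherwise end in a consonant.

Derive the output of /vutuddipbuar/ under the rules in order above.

Rule 1 (intervocalic spirantization): /t/ is a stop between vowels /u/ and /u/, so it spirantizes to the fricative [s]. /vutuddipbuar/ → vusuddipbuar.
Rule 2 (regressive voicing assimilation): /p/ precedes the voiced obstruent /b/, so it voices to [b] by assimilation. /vusuddipbuar/ → vusuddibbuar.
Rule 3 (final i-epenthesis): the form ends in the consonant /r/, so [i] is inserted word-finally. /vusuddibbuar/ → vusuddibbuari.

vusuddibbuari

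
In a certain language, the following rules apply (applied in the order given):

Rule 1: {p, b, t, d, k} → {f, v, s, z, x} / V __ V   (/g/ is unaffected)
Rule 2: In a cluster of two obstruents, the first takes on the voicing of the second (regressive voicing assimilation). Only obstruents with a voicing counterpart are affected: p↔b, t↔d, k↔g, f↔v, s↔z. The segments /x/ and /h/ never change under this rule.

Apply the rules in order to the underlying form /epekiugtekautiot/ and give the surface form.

efexiuktexausiot

Rule 1 (intervocalic spirantization): /p/ is a stop between vowels /e/ and /e/, so it spirantizes to the fricative [f]. /k/ is a stop between vowels /e/ and /i/, so it spirantizes to the fricative [x]. /k/ is a stop between vowels /e/ and /a/, so it spirantizes to the fricative [x]. /t/ is a stop between vowels /u/ and /i/, so it spirantizes to the fricative [s]. /epekiugtekautiot/ → efexiugtexausiot.
Rule 2 (regressive voicing assimilation): /g/ precedes the voiceless obstruent /t/, so it devoices to [k] by assimilation. /efexiugtexausiot/ → efexiuktexausiot.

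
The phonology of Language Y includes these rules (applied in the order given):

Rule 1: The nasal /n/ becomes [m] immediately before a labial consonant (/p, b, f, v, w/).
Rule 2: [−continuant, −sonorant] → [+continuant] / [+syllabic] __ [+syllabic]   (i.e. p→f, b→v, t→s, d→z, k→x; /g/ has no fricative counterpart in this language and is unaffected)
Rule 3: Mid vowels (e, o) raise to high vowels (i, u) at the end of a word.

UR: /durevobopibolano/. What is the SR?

Rule 1 (nasal place assimilation): no segment meets the environment; /durevobopibolano/ is unchanged.
Rule 2 (intervocalic spirantization): /b/ is a stop between vowels /o/ and /o/, so it spirantizes to the fricative [v]. /p/ is a stop between vowels /o/ and /i/, so it spirantizes to the fricative [f]. /b/ is a stop between vowels /i/ and /o/, so it spirantizes to the fricative [v]. /durevobopibolano/ → durevovofivolano.
Rule 3 (final vowel raising): /o/ is a mid vowel in word-final position, so it raises to [u]. /durevovofivolano/ → durevovofivolanu.

durevovofivolanu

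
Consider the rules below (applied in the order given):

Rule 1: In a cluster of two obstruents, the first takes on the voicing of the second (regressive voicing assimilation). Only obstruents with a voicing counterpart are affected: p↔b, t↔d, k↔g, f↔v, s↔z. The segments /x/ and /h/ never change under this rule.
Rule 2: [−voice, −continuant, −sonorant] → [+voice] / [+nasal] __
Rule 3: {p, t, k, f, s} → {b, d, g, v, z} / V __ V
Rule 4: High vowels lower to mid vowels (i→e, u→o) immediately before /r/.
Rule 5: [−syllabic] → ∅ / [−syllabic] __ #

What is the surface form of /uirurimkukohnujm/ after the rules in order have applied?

Rule 1 (regressive voicing assimilation): no segment meets the environment; /uirurimkukohnujm/ is unchanged.
Rule 2 (post-nasal voicing): /k/ is a voiceless stop immediately after the nasal /m/, so it voices to [g]. /uirurimkukohnujm/ → uirurimgukohnujm.
Rule 3 (intervocalic voicing): /k/ is a voiceless obstruent between vowels /u/ and /o/, so it voices to [g]. /uirurimgukohnujm/ → uirurimgugohnujm.
Rule 4 (pre-rhotic lowering): /i/ is a high vowel immediately before /r/, so it lowers to [e]. /u/ is a high vowel immediately before /r/, so it lowers to [o]. /uirurimgugohnujm/ → uerorimgugohnujm.
Rule 5 (final cluster simplification): /m/ is the second consonant of a word-final cluster /jm/, so it deletes. /uerorimgugohnujm/ → uerorimgugohnuj.

uerorimgugohnuj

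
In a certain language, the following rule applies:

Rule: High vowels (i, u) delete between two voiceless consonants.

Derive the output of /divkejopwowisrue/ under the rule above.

divkejopwowisrue

No segment of /divkejopwowisrue/ meets the structural description of the rule, so the form surfaces unchanged.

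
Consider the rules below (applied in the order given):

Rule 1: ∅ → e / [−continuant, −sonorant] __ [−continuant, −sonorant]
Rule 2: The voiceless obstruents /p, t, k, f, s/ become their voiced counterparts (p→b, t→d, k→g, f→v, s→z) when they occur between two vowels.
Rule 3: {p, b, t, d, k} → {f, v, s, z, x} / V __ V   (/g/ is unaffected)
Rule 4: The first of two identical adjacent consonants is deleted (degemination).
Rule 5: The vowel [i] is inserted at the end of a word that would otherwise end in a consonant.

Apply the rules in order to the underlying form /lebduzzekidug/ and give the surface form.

levezuzegizugi

Rule 1 (stop-cluster e-epenthesis): /b/ and /d/ form a stop–stop cluster, so [e] is inserted between them. /lebduzzekidug/ → lebeduzzekidug.
Rule 2 (intervocalic voicing): /k/ is a voiceless obstruent between vowels /e/ and /i/, so it voices to [g]. /lebeduzzekidug/ → lebeduzzegidug.
Rule 3 (intervocalic spirantization): /b/ is a stop between vowels /e/ and /e/, so it spirantizes to the fricative [v]. /d/ is a stop between vowels /e/ and /u/, so it spirantizes to the fricative [z]. /d/ is a stop between vowels /i/ and /u/, so it spirantizes to the fricative [z]. /lebeduzzegidug/ → levezuzzegizug.
Rule 4 (degemination): /zz/ is a geminate; the first /z/ deletes. /levezuzzegizug/ → levezuzegizug.
Rule 5 (final i-epenthesis): the form ends in the consonant /g/, so [i] is inserted word-finally. /levezuzegizug/ → levezuzegizugi.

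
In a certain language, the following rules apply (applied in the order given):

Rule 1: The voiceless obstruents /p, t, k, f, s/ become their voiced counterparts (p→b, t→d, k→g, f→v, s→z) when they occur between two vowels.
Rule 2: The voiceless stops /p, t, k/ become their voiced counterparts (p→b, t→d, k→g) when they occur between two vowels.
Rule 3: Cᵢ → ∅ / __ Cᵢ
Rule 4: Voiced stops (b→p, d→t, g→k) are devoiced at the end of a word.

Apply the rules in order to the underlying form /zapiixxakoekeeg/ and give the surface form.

Rule 1 (intervocalic voicing): /p/ is a voiceless obstruent between vowels /a/ and /i/, so it voices to [b]. /k/ is a voiceless obstruent between vowels /a/ and /o/, so it voices to [g]. /k/ is a voiceless obstruent between vowels /e/ and /e/, so it voices to [g]. /zapiixxakoekeeg/ → zabiixxagoegeeg.
Rule 2 (intervocalic voicing): no segment meets the environment; /zabiixxagoegeeg/ is unchanged.
Rule 3 (degemination): /xx/ is a geminate; the first /x/ deletes. /zabiixxagoegeeg/ → zabiixagoegeeg.
Rule 4 (final devoicing): /g/ is a voiced stop in word-final position, so it devoices to [k]. /zabiixagoegeeg/ → zabiixagoegeek.

zabiixagoegeek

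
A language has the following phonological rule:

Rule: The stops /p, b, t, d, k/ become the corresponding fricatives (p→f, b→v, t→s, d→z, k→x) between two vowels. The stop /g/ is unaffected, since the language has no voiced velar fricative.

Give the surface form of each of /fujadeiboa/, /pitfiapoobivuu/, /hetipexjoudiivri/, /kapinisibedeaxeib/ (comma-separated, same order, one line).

fujazeivoa, pitfiafoovivuu, hesifexjouziivri, kafinisivezeaxeib

/fujadeiboa/: /d/ is a stop between vowels /a/ and /e/, so it spirantizes to the fricative [z]. /b/ is a stop between vowels /i/ and /o/, so it spirantizes to the fricative [v]. → [fujazeivoa].
/pitfiapoobivuu/: /p/ is a stop between vowels /a/ and /o/, so it spirantizes to the fricative [f]. /b/ is a stop between vowels /o/ and /i/, so it spirantizes to the fricative [v]. → [pitfiafoovivuu].
/hetipexjoudiivri/: /t/ is a stop between vowels /e/ and /i/, so it spirantizes to the fricative [s]. /p/ is a stop between vowels /i/ and /e/, so it spirantizes to the fricative [f]. /d/ is a stop between vowels /u/ and /i/, so it spirantizes to the fricative [z]. → [hesifexjouziivri].
/kapinisibedeaxeib/: /p/ is a stop between vowels /a/ and /i/, so it spirantizes to the fricative [f]. /b/ is a stop between vowels /i/ and /e/, so it spirantizes to the fricative [v]. /d/ is a stop between vowels /e/ and /e/, so it spirantizes to the fricative [z]. → [kafinisivezeaxeib].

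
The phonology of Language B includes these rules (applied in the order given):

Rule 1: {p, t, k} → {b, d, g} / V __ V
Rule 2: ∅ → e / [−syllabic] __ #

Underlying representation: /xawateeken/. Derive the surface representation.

xawadeegene

Rule 1 (intervocalic voicing): /t/ is a voiceless stop between vowels /a/ and /e/, so it voices to [d]. /k/ is a voiceless stop between vowels /e/ and /e/, so it voices to [g]. /xawateeken/ → xawadeegen.
Rule 2 (final e-epenthesis): the form ends in the consonant /n/, so [e] is inserted word-finally. /xawadeegen/ → xawadeegene.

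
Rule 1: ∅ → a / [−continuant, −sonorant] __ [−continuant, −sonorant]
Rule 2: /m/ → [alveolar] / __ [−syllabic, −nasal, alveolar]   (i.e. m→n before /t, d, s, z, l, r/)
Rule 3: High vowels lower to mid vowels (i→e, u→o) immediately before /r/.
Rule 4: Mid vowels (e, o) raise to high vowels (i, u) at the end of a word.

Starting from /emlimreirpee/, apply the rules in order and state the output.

enlinreerpei

Rule 1 (stop-cluster a-epenthesis): no segment meets the environment; /emlimreirpee/ is unchanged.
Rule 2 (nasal place assimilation): /m/ precedes the alveolar consonant /l/, so it assimilates in place to [n]. /m/ precedes the alveolar consonant /r/, so it assimilates in place to [n]. /emlimreirpee/ → enlinreirpee.
Rule 3 (pre-rhotic lowering): /i/ is a high vowel immediately before /r/, so it lowers to [e]. /enlinreirpee/ → enlinreerpee.
Rule 4 (final vowel raising): /e/ is a mid vowel in word-final position, so it raises to [i]. /enlinreerpee/ → enlinreerpei.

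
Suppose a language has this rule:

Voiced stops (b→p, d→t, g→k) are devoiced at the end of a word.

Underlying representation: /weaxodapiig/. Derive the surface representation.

/g/ is a voiced stop in word-final position, so it devoices to [k].
The other instance of /d/ does not occur in the required environment and remains unchanged.
Surface form: [weaxodapiik].

weaxodapiik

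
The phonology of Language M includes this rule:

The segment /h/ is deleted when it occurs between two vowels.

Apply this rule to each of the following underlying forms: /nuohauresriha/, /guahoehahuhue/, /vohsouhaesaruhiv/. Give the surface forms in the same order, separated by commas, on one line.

/nuohauresriha/: /h/ occurs between vowels /o/ and /a/, so it deletes. /h/ occurs between vowels /i/ and /a/, so it deletes. → [nuoauresria].
/guahoehahuhue/: /h/ occurs between vowels /a/ and /o/, so it deletes. /h/ occurs between vowels /e/ and /a/, so it deletes. /h/ occurs between vowels /a/ and /u/, so it deletes. /h/ occurs between vowels /u/ and /u/, so it deletes. → [guaoeauue].
/vohsouhaesaruhiv/: /h/ occurs between vowels /u/ and /a/, so it deletes. /h/ occurs between vowels /u/ and /i/, so it deletes. → [vohsouaesaruiv].

nuoauresria, guaoeauue, vohsouaesaruiv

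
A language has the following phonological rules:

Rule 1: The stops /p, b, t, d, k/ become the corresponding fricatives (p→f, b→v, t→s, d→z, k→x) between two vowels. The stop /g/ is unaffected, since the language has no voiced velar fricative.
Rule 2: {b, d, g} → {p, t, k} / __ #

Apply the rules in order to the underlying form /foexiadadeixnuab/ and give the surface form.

Rule 1 (intervocalic spirantization): /d/ is a stop between vowels /a/ and /a/, so it spirantizes to the fricative [z]. /d/ is a stop between vowels /a/ and /e/, so it spirantizes to the fricative [z]. /foexiadadeixnuab/ → foexiazazeixnuab.
Rule 2 (final devoicing): /b/ is a voiced stop in word-final position, so it devoices to [p]. /foexiazazeixnuab/ → foexiazazeixnuap.

foexiazazeixnuap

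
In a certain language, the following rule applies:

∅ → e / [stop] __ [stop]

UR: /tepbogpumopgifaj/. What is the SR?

/p/ and /b/ form a stop–stop cluster, so [e] is inserted between them.
/g/ and /p/ form a stop–stop cluster, so [e] is inserted between them.
/p/ and /g/ form a stop–stop cluster, so [e] is inserted between them.
Surface form: [tepebogepumopegifaj].

tepebogepumopegifaj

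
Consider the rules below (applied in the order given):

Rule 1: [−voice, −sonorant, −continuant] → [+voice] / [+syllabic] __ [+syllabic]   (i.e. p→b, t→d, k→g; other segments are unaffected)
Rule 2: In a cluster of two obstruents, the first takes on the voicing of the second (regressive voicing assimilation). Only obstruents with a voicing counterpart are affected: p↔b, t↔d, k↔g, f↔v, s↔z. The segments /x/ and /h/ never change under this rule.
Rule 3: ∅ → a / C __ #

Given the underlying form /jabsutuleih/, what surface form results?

japsuduleiha

Rule 1 (intervocalic voicing): /t/ is a voiceless stop between vowels /u/ and /u/, so it voices to [d]. /jabsutuleih/ → jabsuduleih.
Rule 2 (regressive voicing assimilation): /b/ precedes the voiceless obstruent /s/, so it devoices to [p] by assimilation. /jabsuduleih/ → japsuduleih.
Rule 3 (final a-epenthesis): the form ends in the consonant /h/, so [a] is inserted word-finally. /japsuduleih/ → japsuduleiha.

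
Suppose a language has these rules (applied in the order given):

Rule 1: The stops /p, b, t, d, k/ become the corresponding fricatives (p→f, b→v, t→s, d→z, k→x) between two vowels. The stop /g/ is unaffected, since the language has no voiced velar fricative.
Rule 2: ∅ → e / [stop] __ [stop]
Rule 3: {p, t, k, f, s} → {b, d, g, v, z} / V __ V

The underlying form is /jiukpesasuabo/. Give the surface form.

jiugebezazuavo

Rule 1 (intervocalic spirantization): /b/ is a stop between vowels /a/ and /o/, so it spirantizes to the fricative [v]. /jiukpesasuabo/ → jiukpesasuavo.
Rule 2 (stop-cluster e-epenthesis): /k/ and /p/ form a stop–stop cluster, so [e] is inserted between them. /jiukpesasuavo/ → jiukepesasuavo.
Rule 3 (intervocalic voicing): /k/ is a voiceless obstruent between vowels /u/ and /e/, so it voices to [g]. /p/ is a voiceless obstruent between vowels /e/ and /e/, so it voices to [b]. /s/ is a voiceless obstruent between vowels /e/ and /a/, so it voices to [z]. /s/ is a voiceless obstruent between vowels /a/ and /u/, so it voices to [z]. /jiukepesasuavo/ → jiugebezazuavo.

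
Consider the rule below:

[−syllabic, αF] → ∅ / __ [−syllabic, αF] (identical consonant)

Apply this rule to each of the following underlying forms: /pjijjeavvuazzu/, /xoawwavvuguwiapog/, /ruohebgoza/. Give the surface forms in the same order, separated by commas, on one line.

/pjijjeavvuazzu/: /jj/ is a geminate; the first /j/ deletes. /vv/ is a geminate; the first /v/ deletes. /zz/ is a geminate; the first /z/ deletes. → [pjijeavuazu].
/xoawwavvuguwiapog/: /ww/ is a geminate; the first /w/ deletes. /vv/ is a geminate; the first /v/ deletes. → [xoawavuguwiapog].
/ruohebgoza/: the rule's environment is not met; surfaces unchanged as [ruohebgoza].

pjijeavuazu, xoawavuguwiapog, ruohebgoza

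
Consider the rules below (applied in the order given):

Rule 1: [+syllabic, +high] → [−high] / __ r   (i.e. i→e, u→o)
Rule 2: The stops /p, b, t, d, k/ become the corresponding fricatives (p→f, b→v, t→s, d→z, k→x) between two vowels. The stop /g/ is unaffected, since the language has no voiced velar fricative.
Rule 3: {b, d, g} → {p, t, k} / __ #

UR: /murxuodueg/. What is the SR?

Rule 1 (pre-rhotic lowering): /u/ is a high vowel immediately before /r/, so it lowers to [o]. /murxuodueg/ → morxuodueg.
Rule 2 (intervocalic spirantization): /d/ is a stop between vowels /o/ and /u/, so it spirantizes to the fricative [z]. /morxuodueg/ → morxuozueg.
Rule 3 (final devoicing): /g/ is a voiced stop in word-final position, so it devoices to [k]. /morxuozueg/ → morxuozuek.

morxuozuek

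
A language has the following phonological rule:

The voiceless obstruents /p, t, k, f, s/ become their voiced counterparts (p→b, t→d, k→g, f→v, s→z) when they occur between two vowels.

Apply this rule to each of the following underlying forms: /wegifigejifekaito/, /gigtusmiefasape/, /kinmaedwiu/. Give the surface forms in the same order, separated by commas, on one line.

wegivigejivegaido, gigtusmievazabe, kinmaedwiu

/wegifigejifekaito/: /f/ is a voiceless obstruent between vowels /i/ and /i/, so it voices to [v]. /f/ is a voiceless obstruent between vowels /i/ and /e/, so it voices to [v]. /k/ is a voiceless obstruent between vowels /e/ and /a/, so it voices to [g]. /t/ is a voiceless obstruent between vowels /i/ and /o/, so it voices to [d]. → [wegivigejivegaido].
/gigtusmiefasape/: /f/ is a voiceless obstruent between vowels /e/ and /a/, so it voices to [v]. /s/ is a voiceless obstruent between vowels /a/ and /a/, so it voices to [z]. /p/ is a voiceless obstruent between vowels /a/ and /e/, so it voices to [b]. → [gigtusmievazabe].
/kinmaedwiu/: the rule's environment is not met; surfaces unchanged as [kinmaedwiu].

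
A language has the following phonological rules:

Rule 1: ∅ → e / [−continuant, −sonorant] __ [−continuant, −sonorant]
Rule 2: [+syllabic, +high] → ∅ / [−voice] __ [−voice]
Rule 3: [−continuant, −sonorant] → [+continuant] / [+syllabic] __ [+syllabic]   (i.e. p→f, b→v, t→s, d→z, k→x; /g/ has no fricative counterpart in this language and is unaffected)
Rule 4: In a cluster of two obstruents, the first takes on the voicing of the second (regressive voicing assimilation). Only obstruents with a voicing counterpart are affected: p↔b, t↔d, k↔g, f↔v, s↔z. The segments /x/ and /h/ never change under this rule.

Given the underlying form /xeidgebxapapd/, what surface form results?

xeizegepxafafed

Rule 1 (stop-cluster e-epenthesis): /d/ and /g/ form a stop–stop cluster, so [e] is inserted between them. /p/ and /d/ form a stop–stop cluster, so [e] is inserted between them. /xeidgebxapapd/ → xeidegebxapaped.
Rule 2 (high vowel syncope): no segment meets the environment; /xeidegebxapaped/ is unchanged.
Rule 3 (intervocalic spirantization): /d/ is a stop between vowels /i/ and /e/, so it spirantizes to the fricative [z]. /p/ is a stop between vowels /a/ and /a/, so it spirantizes to the fricative [f]. /p/ is a stop between vowels /a/ and /e/, so it spirantizes to the fricative [f]. /xeidegebxapaped/ → xeizegebxafafed.
Rule 4 (regressive voicing assimilation): /b/ precedes the voiceless obstruent /x/, so it devoices to [p] by assimilation. /xeizegebxafafed/ → xeizegepxafafed.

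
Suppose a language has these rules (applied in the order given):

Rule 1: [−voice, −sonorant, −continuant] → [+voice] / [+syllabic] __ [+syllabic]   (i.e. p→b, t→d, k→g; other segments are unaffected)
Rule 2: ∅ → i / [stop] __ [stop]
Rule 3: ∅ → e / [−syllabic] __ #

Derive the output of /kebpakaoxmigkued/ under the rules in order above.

kebipagaoxmigikuede

Rule 1 (intervocalic voicing): /k/ is a voiceless stop between vowels /a/ and /a/, so it voices to [g]. /kebpakaoxmigkued/ → kebpagaoxmigkued.
Rule 2 (stop-cluster i-epenthesis): /b/ and /p/ form a stop–stop cluster, so [i] is inserted between them. /g/ and /k/ form a stop–stop cluster, so [i] is inserted between them. /kebpagaoxmigkued/ → kebipagaoxmigikued.
Rule 3 (final e-epenthesis): the form ends in the consonant /d/, so [e] is inserted word-finally. /kebipagaoxmigikued/ → kebipagaoxmigikuede.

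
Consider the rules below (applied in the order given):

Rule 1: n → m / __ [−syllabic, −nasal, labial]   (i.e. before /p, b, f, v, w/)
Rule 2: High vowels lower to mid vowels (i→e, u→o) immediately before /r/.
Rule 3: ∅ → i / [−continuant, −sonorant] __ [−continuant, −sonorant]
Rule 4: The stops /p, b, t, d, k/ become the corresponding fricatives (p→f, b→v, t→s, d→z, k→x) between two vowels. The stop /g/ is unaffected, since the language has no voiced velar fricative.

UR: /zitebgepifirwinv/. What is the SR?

Rule 1 (nasal place assimilation): /n/ precedes the labial consonant /v/, so it assimilates in place to [m]. /zitebgepifirwinv/ → zitebgepifirwimv.
Rule 2 (pre-rhotic lowering): /i/ is a high vowel immediately before /r/, so it lowers to [e]. /zitebgepifirwimv/ → zitebgepiferwimv.
Rule 3 (stop-cluster i-epenthesis): /b/ and /g/ form a stop–stop cluster, so [i] is inserted between them. /zitebgepiferwimv/ → zitebigepiferwimv.
Rule 4 (intervocalic spirantization): /t/ is a stop between vowels /i/ and /e/, so it spirantizes to the fricative [s]. /b/ is a stop between vowels /e/ and /i/, so it spirantizes to the fricative [v]. /p/ is a stop between vowels /e/ and /i/, so it spirantizes to the fricative [f]. /zitebigepiferwimv/ → zisevigefiferwimv.

zisevigefiferwimv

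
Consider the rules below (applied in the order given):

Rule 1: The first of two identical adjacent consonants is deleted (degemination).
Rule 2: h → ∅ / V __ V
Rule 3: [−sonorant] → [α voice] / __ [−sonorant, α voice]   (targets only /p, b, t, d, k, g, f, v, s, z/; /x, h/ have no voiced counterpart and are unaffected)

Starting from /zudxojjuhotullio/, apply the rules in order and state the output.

zutxojuotulio

Rule 1 (degemination): /jj/ is a geminate; the first /j/ deletes. /ll/ is a geminate; the first /l/ deletes. /zudxojjuhotullio/ → zudxojuhotulio.
Rule 2 (intervocalic h-deletion): /h/ occurs between vowels /u/ and /o/, so it deletes. /zudxojuhotulio/ → zudxojuotulio.
Rule 3 (regressive voicing assimilation): /d/ precedes the voiceless obstruent /x/, so it devoices to [t] by assimilation. /zudxojuotulio/ → zutxojuotulio.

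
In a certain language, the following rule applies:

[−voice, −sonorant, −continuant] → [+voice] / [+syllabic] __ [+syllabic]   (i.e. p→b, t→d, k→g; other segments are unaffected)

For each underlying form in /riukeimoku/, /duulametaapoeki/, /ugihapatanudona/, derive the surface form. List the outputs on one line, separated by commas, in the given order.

/riukeimoku/: /k/ is a voiceless stop between vowels /u/ and /e/, so it voices to [g]. /k/ is a voiceless stop between vowels /o/ and /u/, so it voices to [g]. → [riugeimogu].
/duulametaapoeki/: /t/ is a voiceless stop between vowels /e/ and /a/, so it voices to [d]. /p/ is a voiceless stop between vowels /a/ and /o/, so it voices to [b]. /k/ is a voiceless stop between vowels /e/ and /i/, so it voices to [g]. → [duulamedaaboegi].
/ugihapatanudona/: /p/ is a voiceless stop between vowels /a/ and /a/, so it voices to [b]. /t/ is a voiceless stop between vowels /a/ and /a/, so it voices to [d]. → [ugihabadanudona].

riugeimogu, duulamedaaboegi, ugihabadanudona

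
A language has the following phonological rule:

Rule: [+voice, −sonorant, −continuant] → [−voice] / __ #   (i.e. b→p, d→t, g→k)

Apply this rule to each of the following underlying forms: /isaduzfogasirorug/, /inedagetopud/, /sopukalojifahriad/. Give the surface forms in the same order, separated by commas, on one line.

isaduzfogasiroruk, inedagetoput, sopukalojifahriat

/isaduzfogasirorug/: /g/ is a voiced stop in word-final position, so it devoices to [k]. → [isaduzfogasiroruk].
/inedagetopud/: /d/ is a voiced stop in word-final position, so it devoices to [t]. → [inedagetoput].
/sopukalojifahriad/: /d/ is a voiced stop in word-final position, so it devoices to [t]. → [sopukalojifahriat].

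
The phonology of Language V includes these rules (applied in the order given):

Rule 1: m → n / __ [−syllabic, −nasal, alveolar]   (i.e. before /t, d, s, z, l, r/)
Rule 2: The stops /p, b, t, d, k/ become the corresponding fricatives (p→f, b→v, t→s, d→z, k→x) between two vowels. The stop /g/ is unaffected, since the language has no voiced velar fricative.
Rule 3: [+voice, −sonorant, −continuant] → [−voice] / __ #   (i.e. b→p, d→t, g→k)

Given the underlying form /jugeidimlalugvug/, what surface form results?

Rule 1 (nasal place assimilation): /m/ precedes the alveolar consonant /l/, so it assimilates in place to [n]. /jugeidimlalugvug/ → jugeidinlalugvug.
Rule 2 (intervocalic spirantization): /d/ is a stop between vowels /i/ and /i/, so it spirantizes to the fricative [z]. /jugeidinlalugvug/ → jugeizinlalugvug.
Rule 3 (final devoicing): /g/ is a voiced stop in word-final position, so it devoices to [k]. /jugeizinlalugvug/ → jugeizinlalugvuk.

jugeizinlalugvuk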